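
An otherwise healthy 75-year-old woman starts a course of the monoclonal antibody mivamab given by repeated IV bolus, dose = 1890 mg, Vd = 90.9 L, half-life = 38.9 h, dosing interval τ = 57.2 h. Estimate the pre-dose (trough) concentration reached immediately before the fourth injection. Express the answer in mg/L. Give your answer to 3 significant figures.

11.2 mg/L

C₀ per dose = Dose / Vd = 1890 / 90.9 = 20.79 mg/L
k = ln2 / t½ = 0.693147 / 38.9 = 0.01782 h⁻¹
Fraction remaining after one interval: r = e^(−kτ) = e^(−0.01782 × 57.2) = 0.3608
Before dose 4, 3 doses have been given (aged 1τ, 2τ, 3τ).
C_trough = C₀ × (r + r² + … + r^3) = C₀ × r(1−r^3)/(1−r)
        = 20.79 × 0.3608 × (1 − 0.04697) / (1 − 0.3608) = 11.18 mg/L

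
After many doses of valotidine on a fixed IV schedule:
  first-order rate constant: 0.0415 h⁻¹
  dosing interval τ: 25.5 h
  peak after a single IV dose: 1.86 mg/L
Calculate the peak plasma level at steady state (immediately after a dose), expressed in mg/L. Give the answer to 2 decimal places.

2.85 mg/L

e^(−kτ) = e^(−0.04150 × 25.5) = 0.3471
Accumulation ratio R = 1 / (1 − e^(−kτ)) = 1 / (1 − 0.3471) = 1.532
Steady-state peak = C₀ × R = 1.86 × 1.532 = 2.850 mg/L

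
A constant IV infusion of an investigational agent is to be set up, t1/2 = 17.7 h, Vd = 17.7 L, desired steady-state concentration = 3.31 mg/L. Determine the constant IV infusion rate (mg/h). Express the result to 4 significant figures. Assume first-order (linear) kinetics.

k = ln2 / t½ = 0.693147 / 17.7 = 0.03916 h⁻¹
CL = k × Vd = 0.03916 × 17.7 = 0.6931 L/h
At steady state, infusion rate R₀ = Css × CL = 3.31 × 0.6931 = 2.294 mg/h

2.294 mg/h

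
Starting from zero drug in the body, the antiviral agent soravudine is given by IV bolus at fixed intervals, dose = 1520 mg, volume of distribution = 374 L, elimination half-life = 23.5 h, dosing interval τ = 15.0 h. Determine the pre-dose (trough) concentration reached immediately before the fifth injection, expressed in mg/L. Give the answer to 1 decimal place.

C₀ per dose = Dose / Vd = 1520 / 374 = 4.064 mg/L
k = ln2 / t½ = 0.693147 / 23.5 = 0.02950 h⁻¹
Fraction remaining after one interval: r = e^(−kτ) = e^(−0.02950 × 15.0) = 0.6424
Before dose 5, 4 doses have been given (aged 1τ, 2τ, 3τ, 4τ).
C_trough = C₀ × (r + r² + … + r^4) = C₀ × r(1−r^4)/(1−r)
        = 4.064 × 0.6424 × (1 − 0.1703) / (1 − 0.6424) = 6.057 mg/L

6.1 mg/L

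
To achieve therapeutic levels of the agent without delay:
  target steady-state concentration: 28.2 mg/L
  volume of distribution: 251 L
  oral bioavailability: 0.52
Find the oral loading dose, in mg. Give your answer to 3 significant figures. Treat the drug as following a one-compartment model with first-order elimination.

13600 mg

LD = Css × Vd / F = 28.2 × 251 / 0.52 = 13610 mg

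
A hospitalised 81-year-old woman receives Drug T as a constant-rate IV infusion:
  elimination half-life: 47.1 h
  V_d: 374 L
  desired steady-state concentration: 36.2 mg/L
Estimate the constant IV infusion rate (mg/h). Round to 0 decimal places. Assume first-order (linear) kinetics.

199 mg/h

k = ln2 / t½ = 0.693147 / 47.1 = 0.01472 h⁻¹
CL = k × Vd = 0.01472 × 374 = 5.505 L/h
At steady state, infusion rate R₀ = Css × CL = 36.2 × 5.505 = 199.3 mg/h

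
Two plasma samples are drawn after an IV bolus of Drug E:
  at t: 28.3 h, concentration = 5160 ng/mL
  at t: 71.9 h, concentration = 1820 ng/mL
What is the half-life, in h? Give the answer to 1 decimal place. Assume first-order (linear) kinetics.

29.0 h

k = ln(C₁/C₂) / (t₂ − t₁) = ln(5160/1820) / (71.9 − 28.3)
  = 1.042 / 43.60 = 0.02390 h⁻¹
t½ = ln2 / k = 0.693147 / 0.02390 = 29.00 h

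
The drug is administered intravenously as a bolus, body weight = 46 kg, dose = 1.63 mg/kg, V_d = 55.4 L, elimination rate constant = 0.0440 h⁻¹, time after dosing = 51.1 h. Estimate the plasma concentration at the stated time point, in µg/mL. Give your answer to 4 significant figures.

0.1429 µg/mL

Total dose = 1.63 × 46 = 74.98 mg
C₀ = Dose / Vd = 74.98 / 55.4 = 1.353 mg/L
C = C₀ · e^(−k·t) = 1.353 × e^(−0.04400 × 51.1)
  = 1.353 × 0.1056 = 0.1429 mg/L
(0.1429 mg/L = 0.1429 µg/mL)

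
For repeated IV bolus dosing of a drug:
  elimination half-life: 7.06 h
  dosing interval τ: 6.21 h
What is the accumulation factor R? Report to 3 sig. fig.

2.19

k = ln2 / t½ = 0.693147 / 7.06 = 0.09818 h⁻¹
e^(−kτ) = e^(−0.09818 × 6.21) = 0.5435
Accumulation ratio R = 1 / (1 − e^(−kτ)) = 1 / (1 − 0.5435) = 2.191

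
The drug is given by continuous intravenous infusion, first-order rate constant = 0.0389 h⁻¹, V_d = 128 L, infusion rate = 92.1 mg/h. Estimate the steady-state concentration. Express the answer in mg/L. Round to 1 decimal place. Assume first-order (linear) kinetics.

18.5 mg/L

CL = k × Vd = 0.03890 × 128 = 4.979 L/h
At steady state Css = R₀ / CL = 92.1 / 4.979 = 18.50 mg/L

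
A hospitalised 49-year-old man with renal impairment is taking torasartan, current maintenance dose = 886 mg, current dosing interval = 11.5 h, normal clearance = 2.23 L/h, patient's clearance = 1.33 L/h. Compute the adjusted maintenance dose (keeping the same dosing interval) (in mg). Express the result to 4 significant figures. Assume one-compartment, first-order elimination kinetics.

To keep the same average steady-state level, dosing rate must scale with clearance.
CL ratio = 1.33 / 2.23 = 0.5964
New dose (same interval) = 886 × 0.5964 = 528.4 mg

528.4 mg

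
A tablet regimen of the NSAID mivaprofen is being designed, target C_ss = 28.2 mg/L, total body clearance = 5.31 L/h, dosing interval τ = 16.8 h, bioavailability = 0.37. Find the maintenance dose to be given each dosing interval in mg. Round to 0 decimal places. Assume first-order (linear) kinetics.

At steady state, F × (Dose/τ) = Css × CL.
Dose = Css × CL × τ / F = 28.2 × 5.310 × 16.8 / 0.37 = 6799 mg

6799 mg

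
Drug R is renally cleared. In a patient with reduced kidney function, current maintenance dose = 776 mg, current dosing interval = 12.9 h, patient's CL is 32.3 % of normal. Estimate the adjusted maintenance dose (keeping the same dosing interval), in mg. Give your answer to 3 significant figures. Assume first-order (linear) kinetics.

To keep the same average steady-state level, dosing rate must scale with clearance.
CL ratio = 32.3 / 100 = 0.3230
New dose (same interval) = 776 × 0.3230 = 250.6 mg

251 mg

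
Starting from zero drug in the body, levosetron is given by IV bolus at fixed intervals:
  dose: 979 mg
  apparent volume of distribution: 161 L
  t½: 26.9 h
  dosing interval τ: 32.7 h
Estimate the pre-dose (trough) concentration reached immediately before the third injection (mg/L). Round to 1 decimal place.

3.7 mg/L

C₀ per dose = Dose / Vd = 979 / 161 = 6.081 mg/L
k = ln2 / t½ = 0.693147 / 26.9 = 0.02577 h⁻¹
Fraction remaining after one interval: r = e^(−kτ) = e^(−0.02577 × 32.7) = 0.4306
Before dose 3, 2 doses have been given (aged 1τ, 2τ).
C_trough = C₀ × (r + r²) = 6.081 × (0.4306 + 0.1854) = 3.746 mg/L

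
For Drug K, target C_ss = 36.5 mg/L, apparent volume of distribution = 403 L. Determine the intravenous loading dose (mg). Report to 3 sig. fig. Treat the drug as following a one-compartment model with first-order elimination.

14700 mg

LD = Css × Vd = 36.5 × 403 = 14710 mg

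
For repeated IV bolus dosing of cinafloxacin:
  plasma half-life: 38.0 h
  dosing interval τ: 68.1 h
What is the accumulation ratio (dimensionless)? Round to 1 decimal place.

1.4

k = ln2 / t½ = 0.693147 / 38.0 = 0.01824 h⁻¹
e^(−kτ) = e^(−0.01824 × 68.1) = 0.2888
Accumulation ratio R = 1 / (1 − e^(−kτ)) = 1 / (1 − 0.2888) = 1.406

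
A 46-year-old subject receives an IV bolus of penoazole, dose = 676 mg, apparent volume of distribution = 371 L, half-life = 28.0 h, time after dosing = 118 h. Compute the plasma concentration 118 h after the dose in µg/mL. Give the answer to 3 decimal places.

0.098 µg/mL

C₀ = Dose / Vd = 676.0 / 371 = 1.822 mg/L
k = ln2 / t½ = 0.693147 / 28.0 = 0.02476 h⁻¹
C = C₀ · e^(−k·t) = 1.822 × e^(−0.02476 × 118)
  = 1.822 × 0.05384 = 0.09810 mg/L
(0.09810 mg/L = 0.09810 µg/mL)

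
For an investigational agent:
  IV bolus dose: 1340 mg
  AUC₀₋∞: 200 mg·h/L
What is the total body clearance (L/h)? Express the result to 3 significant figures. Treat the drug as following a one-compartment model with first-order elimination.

6.70 L/h

CL = Dose / AUC = 1340 / 200 = 6.700 L/h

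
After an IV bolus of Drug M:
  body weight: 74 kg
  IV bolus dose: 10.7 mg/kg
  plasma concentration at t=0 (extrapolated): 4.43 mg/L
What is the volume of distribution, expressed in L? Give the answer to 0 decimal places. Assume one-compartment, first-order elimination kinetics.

179 L

Dose = 10.7 × 74 = 791.8 mg
Vd = Dose / C₀ = 791.8 / 4.43 = 178.7 L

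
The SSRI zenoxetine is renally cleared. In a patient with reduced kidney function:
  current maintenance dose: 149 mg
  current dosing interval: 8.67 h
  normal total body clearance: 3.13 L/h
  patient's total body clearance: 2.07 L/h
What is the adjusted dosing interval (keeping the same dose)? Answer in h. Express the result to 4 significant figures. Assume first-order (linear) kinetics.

13.11 h

To keep the same average steady-state level, dosing rate must scale with clearance.
CL ratio = 2.07 / 3.13 = 0.6613
New interval (same dose) = 8.67 / 0.6613 = 13.11 h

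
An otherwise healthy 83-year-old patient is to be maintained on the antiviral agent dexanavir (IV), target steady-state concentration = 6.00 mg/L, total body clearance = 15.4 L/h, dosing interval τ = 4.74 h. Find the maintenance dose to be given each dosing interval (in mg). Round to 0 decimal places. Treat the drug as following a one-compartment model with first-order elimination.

At steady state, Dose/τ = Css × CL.
Dose = Css × CL × τ = 6.00 × 15.40 × 4.74 = 438.0 mg

438 mg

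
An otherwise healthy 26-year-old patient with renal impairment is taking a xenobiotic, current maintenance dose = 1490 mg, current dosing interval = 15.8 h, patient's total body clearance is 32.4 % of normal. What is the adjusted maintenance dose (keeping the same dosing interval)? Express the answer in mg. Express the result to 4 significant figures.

To keep the same average steady-state level, dosing rate must scale with clearance.
CL ratio = 32.4 / 100 = 0.3240
New dose (same interval) = 1490 × 0.3240 = 482.8 mg

482.8 mg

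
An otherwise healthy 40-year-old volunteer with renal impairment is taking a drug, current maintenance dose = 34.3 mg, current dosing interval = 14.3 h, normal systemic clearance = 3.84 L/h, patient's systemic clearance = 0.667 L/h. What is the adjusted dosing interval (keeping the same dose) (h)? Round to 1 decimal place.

To keep the same average steady-state level, dosing rate must scale with clearance.
CL ratio = 0.667 / 3.84 = 0.1737
New interval (same dose) = 14.3 / 0.1737 = 82.33 h

82.3 h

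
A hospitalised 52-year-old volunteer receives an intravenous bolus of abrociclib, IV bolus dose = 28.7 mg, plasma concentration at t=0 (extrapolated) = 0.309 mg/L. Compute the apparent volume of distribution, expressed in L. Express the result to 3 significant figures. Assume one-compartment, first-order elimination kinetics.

Vd = Dose / C₀ = 28.70 / 0.309 = 92.88 L

92.9 L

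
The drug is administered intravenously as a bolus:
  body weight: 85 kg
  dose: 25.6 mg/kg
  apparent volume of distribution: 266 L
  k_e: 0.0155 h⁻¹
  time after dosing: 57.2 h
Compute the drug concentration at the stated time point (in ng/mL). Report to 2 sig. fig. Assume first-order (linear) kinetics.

3400 ng/mL

Total dose = 25.6 × 85 = 2176 mg
C₀ = Dose / Vd = 2176 / 266 = 8.180 mg/L
C = C₀ · e^(−k·t) = 8.180 × e^(−0.01550 × 57.2)
  = 8.180 × 0.4121 = 3.371 mg/L
Convert: 3.371 mg/L × 1000 = 3371 ng/mL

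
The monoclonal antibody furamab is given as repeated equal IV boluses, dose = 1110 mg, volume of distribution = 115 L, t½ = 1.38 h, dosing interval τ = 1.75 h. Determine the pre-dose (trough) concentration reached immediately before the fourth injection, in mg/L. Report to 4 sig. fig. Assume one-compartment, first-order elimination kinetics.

C₀ per dose = Dose / Vd = 1110 / 115 = 9.652 mg/L
k = ln2 / t½ = 0.693147 / 1.38 = 0.5023 h⁻¹
Fraction remaining after one interval: r = e^(−kτ) = e^(−0.5023 × 1.75) = 0.4152
Before dose 4, 3 doses have been given (aged 1τ, 2τ, 3τ).
C_trough = C₀ × (r + r² + … + r^3) = C₀ × r(1−r^3)/(1−r)
        = 9.652 × 0.4152 × (1 − 0.07158) / (1 − 0.4152) = 6.362 mg/L

6.362 mg/L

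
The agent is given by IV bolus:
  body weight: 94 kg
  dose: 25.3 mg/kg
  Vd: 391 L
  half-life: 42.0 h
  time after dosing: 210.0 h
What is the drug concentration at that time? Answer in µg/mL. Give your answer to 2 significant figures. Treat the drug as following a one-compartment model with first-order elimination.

Total dose = 25.3 × 94 = 2378 mg
C₀ = Dose / Vd = 2378 / 391 = 6.082 mg/L
k = ln2 / t½ = 0.693147 / 42.0 = 0.01650 h⁻¹
t / t½ = 210.0 / 42.0 = 5 half-lives
C = C₀ × (1/2)^5 = 6.082 × 0.03125 = 0.1901 mg/L
(0.1901 mg/L = 0.1901 µg/mL)

0.19 µg/mL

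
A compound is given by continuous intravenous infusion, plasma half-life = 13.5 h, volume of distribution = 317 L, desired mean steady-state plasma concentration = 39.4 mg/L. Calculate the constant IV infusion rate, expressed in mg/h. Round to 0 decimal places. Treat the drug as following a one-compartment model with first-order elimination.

641 mg/h

k = ln2 / t½ = 0.693147 / 13.5 = 0.05134 h⁻¹
CL = k × Vd = 0.05134 × 317 = 16.27 L/h
At steady state, infusion rate R₀ = Css × CL = 39.4 × 16.27 = 641.0 mg/h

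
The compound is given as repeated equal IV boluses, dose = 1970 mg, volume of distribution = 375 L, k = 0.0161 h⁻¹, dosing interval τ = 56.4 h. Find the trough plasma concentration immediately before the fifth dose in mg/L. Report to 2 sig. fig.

3.5 mg/L

C₀ per dose = Dose / Vd = 1970 / 375 = 5.253 mg/L
Fraction remaining after one interval: r = e^(−kτ) = e^(−0.01610 × 56.4) = 0.4033
Before dose 5, 4 doses have been given (aged 1τ, 2τ, 3τ, 4τ).
C_trough = C₀ × (r + r² + … + r^4) = C₀ × r(1−r^4)/(1−r)
        = 5.253 × 0.4033 × (1 − 0.02646) / (1 − 0.4033) = 3.456 mg/L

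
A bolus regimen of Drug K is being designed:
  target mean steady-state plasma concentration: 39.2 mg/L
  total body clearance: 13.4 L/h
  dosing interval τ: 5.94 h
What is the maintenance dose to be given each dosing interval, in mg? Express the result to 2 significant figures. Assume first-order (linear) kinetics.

At steady state, Dose/τ = Css × CL.
Dose = Css × CL × τ = 39.2 × 13.40 × 5.94 = 3120 mg

3100 mg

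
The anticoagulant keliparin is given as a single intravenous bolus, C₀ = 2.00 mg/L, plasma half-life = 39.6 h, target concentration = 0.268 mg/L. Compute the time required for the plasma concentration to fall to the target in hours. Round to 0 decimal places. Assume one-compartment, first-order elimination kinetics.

115 h

k = ln2 / t½ = 0.693147 / 39.6 = 0.01750 h⁻¹
t = ln(C₀ / C) / k = ln(2.000 / 0.268) / 0.01750
  = ln(7.463) / 0.01750 = 2.010 / 0.01750 = 114.9 h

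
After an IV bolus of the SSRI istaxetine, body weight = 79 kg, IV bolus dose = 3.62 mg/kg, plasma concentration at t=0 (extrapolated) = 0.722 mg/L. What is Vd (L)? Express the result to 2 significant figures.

Dose = 3.62 × 79 = 286.0 mg
Vd = Dose / C₀ = 286.0 / 0.722 = 396.1 L

400 L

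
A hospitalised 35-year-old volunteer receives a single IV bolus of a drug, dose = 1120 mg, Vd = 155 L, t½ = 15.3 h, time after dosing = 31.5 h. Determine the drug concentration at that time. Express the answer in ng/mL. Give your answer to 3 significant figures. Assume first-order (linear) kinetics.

1730 ng/mL

C₀ = Dose / Vd = 1120 / 155 = 7.226 mg/L
k = ln2 / t½ = 0.693147 / 15.3 = 0.04530 h⁻¹
C = C₀ · e^(−k·t) = 7.226 × e^(−0.04530 × 31.5)
  = 7.226 × 0.2400 = 1.734 mg/L
Convert: 1.734 mg/L × 1000 = 1734 ng/mL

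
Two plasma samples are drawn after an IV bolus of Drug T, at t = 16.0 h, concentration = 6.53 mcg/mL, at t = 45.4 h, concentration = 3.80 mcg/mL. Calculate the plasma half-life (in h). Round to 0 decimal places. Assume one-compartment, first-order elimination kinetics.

k = ln(C₁/C₂) / (t₂ − t₁) = ln(6.53/3.80) / (45.4 − 16.0)
  = 0.5414 / 29.40 = 0.01841 h⁻¹
t½ = ln2 / k = 0.693147 / 0.01841 = 37.65 h

38 h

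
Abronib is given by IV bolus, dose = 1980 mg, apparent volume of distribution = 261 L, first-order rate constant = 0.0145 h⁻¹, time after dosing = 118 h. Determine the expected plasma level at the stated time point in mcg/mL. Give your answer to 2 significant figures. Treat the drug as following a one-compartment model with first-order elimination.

1.4 mcg/mL

C₀ = Dose / Vd = 1980 / 261 = 7.586 mg/L
C = C₀ · e^(−k·t) = 7.586 × e^(−0.01450 × 118)
  = 7.586 × 0.1807 = 1.371 mg/L
(1.371 mg/L = 1.371 mcg/mL)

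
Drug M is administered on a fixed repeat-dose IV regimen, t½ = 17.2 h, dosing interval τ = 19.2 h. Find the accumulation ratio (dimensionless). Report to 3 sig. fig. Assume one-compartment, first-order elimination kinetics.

1.86

k = ln2 / t½ = 0.693147 / 17.2 = 0.04030 h⁻¹
e^(−kτ) = e^(−0.04030 × 19.2) = 0.4613
Accumulation ratio R = 1 / (1 − e^(−kτ)) = 1 / (1 − 0.4613) = 1.856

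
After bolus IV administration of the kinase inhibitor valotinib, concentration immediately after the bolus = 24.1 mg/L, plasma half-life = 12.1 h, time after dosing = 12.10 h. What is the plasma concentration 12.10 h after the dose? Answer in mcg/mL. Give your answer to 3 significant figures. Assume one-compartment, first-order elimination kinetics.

k = ln2 / t½ = 0.693147 / 12.1 = 0.05728 h⁻¹
t / t½ = 12.10 / 12.1 = 1 half-lives
C = C₀ × (1/2)^1 = 24.10 × 0.5000 = 12.05 mg/L
(12.05 mg/L = 12.05 mcg/mL)

12.1 mcg/mL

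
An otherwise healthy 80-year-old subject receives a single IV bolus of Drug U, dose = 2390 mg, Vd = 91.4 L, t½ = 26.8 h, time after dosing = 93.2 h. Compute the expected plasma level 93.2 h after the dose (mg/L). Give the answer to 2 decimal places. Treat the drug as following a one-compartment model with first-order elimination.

2.35 mg/L

C₀ = Dose / Vd = 2390 / 91.4 = 26.15 mg/L
k = ln2 / t½ = 0.693147 / 26.8 = 0.02586 h⁻¹
C = C₀ · e^(−k·t) = 26.15 × e^(−0.02586 × 93.2)
  = 26.15 × 0.08980 = 2.348 mg/L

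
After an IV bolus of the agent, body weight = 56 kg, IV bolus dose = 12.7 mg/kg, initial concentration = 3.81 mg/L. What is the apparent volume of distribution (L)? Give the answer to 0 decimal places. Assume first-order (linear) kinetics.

Dose = 12.7 × 56 = 711.2 mg
Vd = Dose / C₀ = 711.2 / 3.81 = 186.7 L

187 L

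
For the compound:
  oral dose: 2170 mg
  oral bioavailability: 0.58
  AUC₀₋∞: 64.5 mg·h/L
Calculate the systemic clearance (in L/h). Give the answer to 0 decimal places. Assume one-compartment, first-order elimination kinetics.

20 L/h

CL = F·Dose / AUC = 0.58 × 2170 / 64.5 = 19.51 L/h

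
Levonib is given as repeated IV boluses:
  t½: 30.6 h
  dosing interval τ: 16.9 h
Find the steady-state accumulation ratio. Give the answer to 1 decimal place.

k = ln2 / t½ = 0.693147 / 30.6 = 0.02265 h⁻¹
e^(−kτ) = e^(−0.02265 × 16.9) = 0.6820
Accumulation ratio R = 1 / (1 − e^(−kτ)) = 1 / (1 − 0.6820) = 3.145

3.1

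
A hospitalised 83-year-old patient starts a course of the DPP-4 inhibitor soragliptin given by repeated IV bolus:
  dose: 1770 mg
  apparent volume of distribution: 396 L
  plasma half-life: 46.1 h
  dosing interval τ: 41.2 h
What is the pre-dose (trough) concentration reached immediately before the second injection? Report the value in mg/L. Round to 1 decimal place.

C₀ per dose = Dose / Vd = 1770 / 396 = 4.470 mg/L
k = ln2 / t½ = 0.693147 / 46.1 = 0.01504 h⁻¹
Fraction remaining after one interval: r = e^(−kτ) = e^(−0.01504 × 41.2) = 0.5381
Before dose 2, 1 dose has been given (aged 1τ).
C_trough = C₀ × r = 4.470 × 0.5381 = 2.405 mg/L

2.4 mg/L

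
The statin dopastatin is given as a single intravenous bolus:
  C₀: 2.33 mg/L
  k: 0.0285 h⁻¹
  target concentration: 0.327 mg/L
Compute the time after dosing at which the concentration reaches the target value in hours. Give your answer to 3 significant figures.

t = ln(C₀ / C) / k = ln(2.330 / 0.327) / 0.02850
  = ln(7.125) / 0.02850 = 1.964 / 0.02850 = 68.91 h

68.9 h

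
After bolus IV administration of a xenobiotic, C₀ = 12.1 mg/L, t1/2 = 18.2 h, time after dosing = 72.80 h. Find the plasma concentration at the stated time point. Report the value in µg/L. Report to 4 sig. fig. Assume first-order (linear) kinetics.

756.3 µg/L

k = ln2 / t½ = 0.693147 / 18.2 = 0.03809 h⁻¹
t / t½ = 72.80 / 18.2 = 4 half-lives
C = C₀ × (1/2)^4 = 12.10 × 0.06250 = 0.7563 mg/L
Convert: 0.7563 mg/L × 1000 = 756.3 µg/L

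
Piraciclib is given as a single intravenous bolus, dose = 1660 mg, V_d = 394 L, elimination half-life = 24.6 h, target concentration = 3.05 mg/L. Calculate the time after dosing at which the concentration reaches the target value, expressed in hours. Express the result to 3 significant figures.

11.5 h

C₀ = Dose / Vd = 1660 / 394 = 4.213 mg/L
k = ln2 / t½ = 0.693147 / 24.6 = 0.02818 h⁻¹
t = ln(C₀ / C) / k = ln(4.213 / 3.05) / 0.02818
  = ln(1.381) / 0.02818 = 0.3228 / 0.02818 = 11.45 h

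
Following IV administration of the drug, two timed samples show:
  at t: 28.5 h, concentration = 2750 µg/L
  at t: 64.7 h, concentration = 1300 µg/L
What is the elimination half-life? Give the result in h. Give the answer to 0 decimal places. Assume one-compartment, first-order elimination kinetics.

k = ln(C₁/C₂) / (t₂ − t₁) = ln(2750/1300) / (64.7 − 28.5)
  = 0.7492 / 36.20 = 0.02070 h⁻¹
t½ = ln2 / k = 0.693147 / 0.02070 = 33.49 h

33 h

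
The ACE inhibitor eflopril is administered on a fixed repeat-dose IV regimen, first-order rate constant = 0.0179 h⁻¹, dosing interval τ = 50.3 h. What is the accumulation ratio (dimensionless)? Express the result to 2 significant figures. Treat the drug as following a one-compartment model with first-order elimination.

1.7

e^(−kτ) = e^(−0.01790 × 50.3) = 0.4064
Accumulation ratio R = 1 / (1 − e^(−kτ)) = 1 / (1 − 0.4064) = 1.685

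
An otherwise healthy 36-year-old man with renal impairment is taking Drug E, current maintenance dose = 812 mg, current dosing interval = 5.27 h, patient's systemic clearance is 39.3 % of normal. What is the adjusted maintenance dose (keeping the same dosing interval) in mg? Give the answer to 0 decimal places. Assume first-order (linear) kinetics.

319 mg

To keep the same average steady-state level, dosing rate must scale with clearance.
CL ratio = 39.3 / 100 = 0.3930
New dose (same interval) = 812 × 0.3930 = 319.1 mg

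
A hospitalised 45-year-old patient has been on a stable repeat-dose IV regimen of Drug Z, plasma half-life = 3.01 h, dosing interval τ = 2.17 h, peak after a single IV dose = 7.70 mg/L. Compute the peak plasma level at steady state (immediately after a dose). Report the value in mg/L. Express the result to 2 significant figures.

k = ln2 / t½ = 0.693147 / 3.01 = 0.2303 h⁻¹
e^(−kτ) = e^(−0.2303 × 2.17) = 0.6067
Accumulation ratio R = 1 / (1 − e^(−kτ)) = 1 / (1 − 0.6067) = 2.543
Steady-state peak = C₀ × R = 7.70 × 2.543 = 19.58 mg/L

20 mg/L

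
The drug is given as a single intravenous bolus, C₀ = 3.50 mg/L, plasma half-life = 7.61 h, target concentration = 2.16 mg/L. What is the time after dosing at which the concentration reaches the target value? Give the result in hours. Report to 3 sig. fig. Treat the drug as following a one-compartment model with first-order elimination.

k = ln2 / t½ = 0.693147 / 7.61 = 0.09108 h⁻¹
t = ln(C₀ / C) / k = ln(3.500 / 2.16) / 0.09108
  = ln(1.620) / 0.09108 = 0.4824 / 0.09108 = 5.296 h

5.30 h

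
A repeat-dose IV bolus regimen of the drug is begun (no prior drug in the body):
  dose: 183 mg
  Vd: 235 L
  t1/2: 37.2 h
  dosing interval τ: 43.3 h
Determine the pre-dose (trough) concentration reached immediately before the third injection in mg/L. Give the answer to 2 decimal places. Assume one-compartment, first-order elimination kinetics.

0.50 mg/L

C₀ per dose = Dose / Vd = 183 / 235 = 0.7787 mg/L
k = ln2 / t½ = 0.693147 / 37.2 = 0.01863 h⁻¹
Fraction remaining after one interval: r = e^(−kτ) = e^(−0.01863 × 43.3) = 0.4463
Before dose 3, 2 doses have been given (aged 1τ, 2τ).
C_trough = C₀ × (r + r²) = 0.7787 × (0.4463 + 0.1992) = 0.5027 mg/L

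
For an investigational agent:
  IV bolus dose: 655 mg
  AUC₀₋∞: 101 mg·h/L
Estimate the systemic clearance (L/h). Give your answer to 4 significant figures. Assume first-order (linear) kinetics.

6.485 L/h

CL = Dose / AUC = 655 / 101 = 6.485 L/h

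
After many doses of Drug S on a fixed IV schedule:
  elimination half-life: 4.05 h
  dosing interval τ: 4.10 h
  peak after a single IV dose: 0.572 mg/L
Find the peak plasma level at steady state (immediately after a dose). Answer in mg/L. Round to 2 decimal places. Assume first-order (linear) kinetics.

k = ln2 / t½ = 0.693147 / 4.05 = 0.1711 h⁻¹
e^(−kτ) = e^(−0.1711 × 4.10) = 0.4958
Accumulation ratio R = 1 / (1 − e^(−kτ)) = 1 / (1 − 0.4958) = 1.983
Steady-state peak = C₀ × R = 0.572 × 1.983 = 1.134 mg/L

1.13 mg/L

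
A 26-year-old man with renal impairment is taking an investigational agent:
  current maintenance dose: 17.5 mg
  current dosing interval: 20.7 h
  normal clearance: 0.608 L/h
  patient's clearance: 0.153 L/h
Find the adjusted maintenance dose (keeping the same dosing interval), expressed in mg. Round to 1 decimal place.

4.4 mg

To keep the same average steady-state level, dosing rate must scale with clearance.
CL ratio = 0.153 / 0.608 = 0.2516
New dose (same interval) = 17.5 × 0.2516 = 4.403 mg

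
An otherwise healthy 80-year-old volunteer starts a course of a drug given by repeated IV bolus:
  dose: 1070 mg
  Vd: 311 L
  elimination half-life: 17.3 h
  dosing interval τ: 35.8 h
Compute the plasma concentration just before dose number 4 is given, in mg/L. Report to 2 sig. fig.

1.1 mg/L

C₀ per dose = Dose / Vd = 1070 / 311 = 3.441 mg/L
k = ln2 / t½ = 0.693147 / 17.3 = 0.04007 h⁻¹
Fraction remaining after one interval: r = e^(−kτ) = e^(−0.04007 × 35.8) = 0.2382
Before dose 4, 3 doses have been given (aged 1τ, 2τ, 3τ).
C_trough = C₀ × (r + r² + … + r^3) = C₀ × r(1−r^3)/(1−r)
        = 3.441 × 0.2382 × (1 − 0.01352) / (1 − 0.2382) = 1.061 mg/L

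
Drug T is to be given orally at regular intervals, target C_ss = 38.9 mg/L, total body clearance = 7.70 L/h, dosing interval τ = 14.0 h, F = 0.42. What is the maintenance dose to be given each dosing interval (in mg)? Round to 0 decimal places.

At steady state, F × (Dose/τ) = Css × CL.
Dose = Css × CL × τ / F = 38.9 × 7.700 × 14.0 / 0.42 = 9984 mg

9984 mg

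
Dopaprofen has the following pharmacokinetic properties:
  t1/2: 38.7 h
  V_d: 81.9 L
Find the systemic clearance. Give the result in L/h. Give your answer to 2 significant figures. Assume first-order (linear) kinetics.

1.5 L/h

k = ln2 / t½ = 0.693147 / 38.7 = 0.01791 h⁻¹
CL = k × Vd = 0.01791 × 81.9 = 1.467 L/h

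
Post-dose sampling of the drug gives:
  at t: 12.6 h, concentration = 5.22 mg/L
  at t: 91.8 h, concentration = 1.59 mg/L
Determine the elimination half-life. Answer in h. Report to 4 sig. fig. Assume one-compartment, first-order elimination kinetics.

k = ln(C₁/C₂) / (t₂ − t₁) = ln(5.22/1.59) / (91.8 − 12.6)
  = 1.189 / 79.20 = 0.01501 h⁻¹
t½ = ln2 / k = 0.693147 / 0.01501 = 46.18 h

46.18 h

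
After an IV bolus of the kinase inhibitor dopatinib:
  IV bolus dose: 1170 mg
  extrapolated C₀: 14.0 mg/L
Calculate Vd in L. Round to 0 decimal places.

Vd = Dose / C₀ = 1170 / 14.0 = 83.57 L

84 L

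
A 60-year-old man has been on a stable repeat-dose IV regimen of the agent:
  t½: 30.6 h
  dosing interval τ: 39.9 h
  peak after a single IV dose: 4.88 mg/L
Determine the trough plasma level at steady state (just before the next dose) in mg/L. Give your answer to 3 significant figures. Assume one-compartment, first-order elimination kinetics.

3.32 mg/L

k = ln2 / t½ = 0.693147 / 30.6 = 0.02265 h⁻¹
e^(−kτ) = e^(−0.02265 × 39.9) = 0.4051
Accumulation ratio R = 1 / (1 − e^(−kτ)) = 1 / (1 − 0.4051) = 1.681
Steady-state trough = C₀ × R × e^(−kτ) = 4.88 × 1.681 × 0.4051 = 3.323 mg/L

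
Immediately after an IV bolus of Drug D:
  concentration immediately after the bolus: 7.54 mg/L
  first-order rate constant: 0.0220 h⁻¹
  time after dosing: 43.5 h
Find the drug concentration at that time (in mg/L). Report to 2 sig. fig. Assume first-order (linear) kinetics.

2.9 mg/L

C = C₀ · e^(−k·t) = 7.540 × e^(−0.02200 × 43.5)
  = 7.540 × 0.3840 = 2.895 mg/L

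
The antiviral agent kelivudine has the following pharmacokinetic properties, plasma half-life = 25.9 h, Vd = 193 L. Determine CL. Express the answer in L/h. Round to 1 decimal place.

5.2 L/h

k = ln2 / t½ = 0.693147 / 25.9 = 0.02676 h⁻¹
CL = k × Vd = 0.02676 × 193 = 5.165 L/h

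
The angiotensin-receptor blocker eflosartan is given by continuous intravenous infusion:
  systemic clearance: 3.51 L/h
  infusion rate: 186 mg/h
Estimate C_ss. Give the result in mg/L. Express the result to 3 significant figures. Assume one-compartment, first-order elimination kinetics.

53.0 mg/L

At steady state Css = R₀ / CL = 186 / 3.510 = 52.99 mg/L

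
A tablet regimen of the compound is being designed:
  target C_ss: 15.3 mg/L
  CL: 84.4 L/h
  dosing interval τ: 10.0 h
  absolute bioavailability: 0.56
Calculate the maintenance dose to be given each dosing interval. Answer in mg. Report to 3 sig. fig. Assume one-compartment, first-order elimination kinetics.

At steady state, F × (Dose/τ) = Css × CL.
Dose = Css × CL × τ / F = 15.3 × 84.40 × 10.0 / 0.56 = 23060 mg

23100 mg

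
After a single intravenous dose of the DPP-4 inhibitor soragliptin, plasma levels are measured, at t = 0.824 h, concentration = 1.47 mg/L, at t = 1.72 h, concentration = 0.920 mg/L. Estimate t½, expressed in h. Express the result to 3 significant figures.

k = ln(C₁/C₂) / (t₂ − t₁) = ln(1.47/0.920) / (1.72 − 0.824)
  = 0.4686 / 0.8960 = 0.5230 h⁻¹
t½ = ln2 / k = 0.693147 / 0.5230 = 1.325 h

1.33 h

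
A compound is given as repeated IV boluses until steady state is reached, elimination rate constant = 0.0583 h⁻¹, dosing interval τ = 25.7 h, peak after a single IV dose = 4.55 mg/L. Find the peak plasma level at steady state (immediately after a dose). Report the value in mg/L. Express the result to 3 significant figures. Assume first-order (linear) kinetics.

e^(−kτ) = e^(−0.05830 × 25.7) = 0.2235
Accumulation ratio R = 1 / (1 − e^(−kτ)) = 1 / (1 − 0.2235) = 1.288
Steady-state peak = C₀ × R = 4.55 × 1.288 = 5.860 mg/L

5.86 mg/L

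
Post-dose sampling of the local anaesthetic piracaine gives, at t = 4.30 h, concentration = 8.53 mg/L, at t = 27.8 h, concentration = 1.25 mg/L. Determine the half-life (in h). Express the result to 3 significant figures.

k = ln(C₁/C₂) / (t₂ − t₁) = ln(8.53/1.25) / (27.8 − 4.30)
  = 1.920 / 23.50 = 0.08170 h⁻¹
t½ = ln2 / k = 0.693147 / 0.08170 = 8.484 h

8.48 h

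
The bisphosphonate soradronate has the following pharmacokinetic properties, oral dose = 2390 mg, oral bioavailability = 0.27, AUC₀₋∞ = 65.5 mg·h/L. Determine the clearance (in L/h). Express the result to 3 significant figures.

CL = F·Dose / AUC = 0.27 × 2390 / 65.5 = 9.852 L/h

9.85 L/h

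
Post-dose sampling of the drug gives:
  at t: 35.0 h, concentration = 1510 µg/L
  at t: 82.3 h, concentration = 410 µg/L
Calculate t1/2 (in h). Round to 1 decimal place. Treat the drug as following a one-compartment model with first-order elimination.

25.1 h

k = ln(C₁/C₂) / (t₂ − t₁) = ln(1510/410) / (82.3 − 35.0)
  = 1.304 / 47.30 = 0.02757 h⁻¹
t½ = ln2 / k = 0.693147 / 0.02757 = 25.14 h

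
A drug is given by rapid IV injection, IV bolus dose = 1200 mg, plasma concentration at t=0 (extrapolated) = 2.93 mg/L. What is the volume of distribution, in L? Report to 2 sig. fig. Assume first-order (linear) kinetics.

410 L

Vd = Dose / C₀ = 1200 / 2.93 = 409.6 L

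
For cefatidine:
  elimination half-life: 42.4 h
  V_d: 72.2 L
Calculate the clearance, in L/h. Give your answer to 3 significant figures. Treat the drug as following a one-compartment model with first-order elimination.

k = ln2 / t½ = 0.693147 / 42.4 = 0.01635 h⁻¹
CL = k × Vd = 0.01635 × 72.2 = 1.180 L/h

1.18 L/h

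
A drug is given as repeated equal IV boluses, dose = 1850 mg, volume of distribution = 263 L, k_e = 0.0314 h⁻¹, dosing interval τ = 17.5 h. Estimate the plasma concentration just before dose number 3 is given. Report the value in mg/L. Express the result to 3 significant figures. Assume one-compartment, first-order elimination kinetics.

6.40 mg/L

C₀ per dose = Dose / Vd = 1850 / 263 = 7.034 mg/L
Fraction remaining after one interval: r = e^(−kτ) = e^(−0.03140 × 17.5) = 0.5772
Before dose 3, 2 doses have been given (aged 1τ, 2τ).
C_trough = C₀ × (r + r²) = 7.034 × (0.5772 + 0.3332) = 6.404 mg/L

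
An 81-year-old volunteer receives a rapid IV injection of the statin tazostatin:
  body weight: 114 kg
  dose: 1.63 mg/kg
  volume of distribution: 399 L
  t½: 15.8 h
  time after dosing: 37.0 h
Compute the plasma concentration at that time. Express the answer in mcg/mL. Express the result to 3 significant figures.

Total dose = 1.63 × 114 = 185.8 mg
C₀ = Dose / Vd = 185.8 / 399 = 0.4657 mg/L
k = ln2 / t½ = 0.693147 / 15.8 = 0.04387 h⁻¹
C = C₀ · e^(−k·t) = 0.4657 × e^(−0.04387 × 37.0)
  = 0.4657 × 0.1973 = 0.09188 mg/L
(0.09188 mg/L = 0.09188 mcg/mL)

0.0919 mcg/mL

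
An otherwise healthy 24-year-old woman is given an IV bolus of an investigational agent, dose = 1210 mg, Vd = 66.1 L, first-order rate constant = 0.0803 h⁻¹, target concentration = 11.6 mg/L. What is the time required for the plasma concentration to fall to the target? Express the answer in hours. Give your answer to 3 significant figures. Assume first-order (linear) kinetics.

C₀ = Dose / Vd = 1210 / 66.1 = 18.31 mg/L
t = ln(C₀ / C) / k = ln(18.31 / 11.6) / 0.08030
  = ln(1.578) / 0.08030 = 0.4562 / 0.08030 = 5.681 h

5.68 h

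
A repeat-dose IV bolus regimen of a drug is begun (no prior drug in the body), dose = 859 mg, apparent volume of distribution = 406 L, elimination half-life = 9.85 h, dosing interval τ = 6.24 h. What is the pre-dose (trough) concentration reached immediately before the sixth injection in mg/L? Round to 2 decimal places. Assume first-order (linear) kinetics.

C₀ per dose = Dose / Vd = 859 / 406 = 2.116 mg/L
k = ln2 / t½ = 0.693147 / 9.85 = 0.07037 h⁻¹
Fraction remaining after one interval: r = e^(−kτ) = e^(−0.07037 × 6.24) = 0.6446
Before dose 6, 5 doses have been given (aged 1τ, 2τ, 3τ, 4τ, 5τ).
C_trough = C₀ × (r + r² + … + r^5) = C₀ × r(1−r^5)/(1−r)
        = 2.116 × 0.6446 × (1 − 0.1113) / (1 − 0.6446) = 3.411 mg/L

3.41 mg/L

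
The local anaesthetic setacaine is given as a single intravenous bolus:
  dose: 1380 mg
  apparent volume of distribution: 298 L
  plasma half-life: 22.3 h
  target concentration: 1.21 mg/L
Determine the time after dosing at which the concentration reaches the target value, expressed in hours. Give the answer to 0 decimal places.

C₀ = Dose / Vd = 1380 / 298 = 4.631 mg/L
k = ln2 / t½ = 0.693147 / 22.3 = 0.03108 h⁻¹
t = ln(C₀ / C) / k = ln(4.631 / 1.21) / 0.03108
  = ln(3.827) / 0.03108 = 1.342 / 0.03108 = 43.18 h

43 h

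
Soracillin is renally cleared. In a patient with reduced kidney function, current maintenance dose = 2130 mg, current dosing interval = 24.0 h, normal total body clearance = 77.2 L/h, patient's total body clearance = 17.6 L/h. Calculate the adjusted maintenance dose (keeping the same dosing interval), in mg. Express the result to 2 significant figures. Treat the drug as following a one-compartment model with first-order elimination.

490 mg

To keep the same average steady-state level, dosing rate must scale with clearance.
CL ratio = 17.6 / 77.2 = 0.2280
New dose (same interval) = 2130 × 0.2280 = 485.6 mg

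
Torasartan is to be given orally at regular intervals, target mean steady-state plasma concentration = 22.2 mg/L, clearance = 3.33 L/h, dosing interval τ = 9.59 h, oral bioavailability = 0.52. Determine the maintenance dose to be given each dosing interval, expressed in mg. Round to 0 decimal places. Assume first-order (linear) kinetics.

1363 mg

At steady state, F × (Dose/τ) = Css × CL.
Dose = Css × CL × τ / F = 22.2 × 3.330 × 9.59 / 0.52 = 1363 mg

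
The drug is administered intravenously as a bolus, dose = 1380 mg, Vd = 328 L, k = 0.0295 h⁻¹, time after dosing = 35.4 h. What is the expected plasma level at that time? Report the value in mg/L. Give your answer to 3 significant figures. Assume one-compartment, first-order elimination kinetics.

1.48 mg/L

C₀ = Dose / Vd = 1380 / 328 = 4.207 mg/L
C = C₀ · e^(−k·t) = 4.207 × e^(−0.02950 × 35.4)
  = 4.207 × 0.3519 = 1.480 mg/L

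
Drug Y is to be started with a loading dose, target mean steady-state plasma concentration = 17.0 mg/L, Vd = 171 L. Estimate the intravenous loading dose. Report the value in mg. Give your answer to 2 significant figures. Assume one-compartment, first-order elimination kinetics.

2900 mg

LD = Css × Vd = 17.0 × 171 = 2907 mg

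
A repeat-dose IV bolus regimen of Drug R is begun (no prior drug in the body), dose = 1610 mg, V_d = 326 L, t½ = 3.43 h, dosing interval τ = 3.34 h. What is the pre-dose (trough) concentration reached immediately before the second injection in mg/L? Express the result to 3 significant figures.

C₀ per dose = Dose / Vd = 1610 / 326 = 4.939 mg/L
k = ln2 / t½ = 0.693147 / 3.43 = 0.2021 h⁻¹
Fraction remaining after one interval: r = e^(−kτ) = e^(−0.2021 × 3.34) = 0.5091
Before dose 2, 1 dose has been given (aged 1τ).
C_trough = C₀ × r = 4.939 × 0.5091 = 2.514 mg/L

2.51 mg/L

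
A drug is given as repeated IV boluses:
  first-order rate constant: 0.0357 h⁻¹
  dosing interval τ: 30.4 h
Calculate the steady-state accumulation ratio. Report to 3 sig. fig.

1.51

e^(−kτ) = e^(−0.03570 × 30.4) = 0.3378
Accumulation ratio R = 1 / (1 − e^(−kτ)) = 1 / (1 − 0.3378) = 1.510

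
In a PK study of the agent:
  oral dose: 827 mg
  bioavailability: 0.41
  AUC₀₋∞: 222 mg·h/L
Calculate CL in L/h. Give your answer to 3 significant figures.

1.53 L/h

CL = F·Dose / AUC = 0.41 × 827 / 222 = 1.527 L/h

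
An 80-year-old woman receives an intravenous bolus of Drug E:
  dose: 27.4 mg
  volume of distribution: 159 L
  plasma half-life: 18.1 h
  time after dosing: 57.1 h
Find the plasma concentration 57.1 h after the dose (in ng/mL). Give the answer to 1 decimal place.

19.4 ng/mL

C₀ = Dose / Vd = 27.40 / 159 = 0.1723 mg/L
k = ln2 / t½ = 0.693147 / 18.1 = 0.03830 h⁻¹
C = C₀ · e^(−k·t) = 0.1723 × e^(−0.03830 × 57.1)
  = 0.1723 × 0.1123 = 0.01935 mg/L
Convert: 0.01935 mg/L × 1000 = 19.35 ng/mL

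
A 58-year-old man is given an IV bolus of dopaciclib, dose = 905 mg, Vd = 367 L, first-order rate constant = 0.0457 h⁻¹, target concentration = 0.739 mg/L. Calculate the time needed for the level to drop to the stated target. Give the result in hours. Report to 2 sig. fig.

C₀ = Dose / Vd = 905.0 / 367 = 2.466 mg/L
t = ln(C₀ / C) / k = ln(2.466 / 0.739) / 0.04570
  = ln(3.337) / 0.04570 = 1.205 / 0.04570 = 26.37 h

26 h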